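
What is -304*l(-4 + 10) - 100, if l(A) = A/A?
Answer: -404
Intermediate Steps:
l(A) = 1
-304*l(-4 + 10) - 100 = -304*1 - 100 = -304 - 100 = -404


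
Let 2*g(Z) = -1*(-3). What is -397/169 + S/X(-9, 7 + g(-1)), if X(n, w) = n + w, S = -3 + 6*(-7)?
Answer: 14813/169 ≈ 87.651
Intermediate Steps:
g(Z) = 3/2 (g(Z) = (-1*(-3))/2 = (½)*3 = 3/2)
S = -45 (S = -3 - 42 = -45)
-397/169 + S/X(-9, 7 + g(-1)) = -397/169 - 45/(-9 + (7 + 3/2)) = -397*1/169 - 45/(-9 + 17/2) = -397/169 - 45/(-½) = -397/169 - 45*(-2) = -397/169 + 90 = 14813/169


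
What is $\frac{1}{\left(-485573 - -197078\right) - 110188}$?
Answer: $- \frac{1}{398683} \approx -2.5083 \cdot 10^{-6}$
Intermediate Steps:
$\frac{1}{\left(-485573 - -197078\right) - 110188} = \frac{1}{\left(-485573 + 197078\right) - 110188} = \frac{1}{-288495 - 110188} = \frac{1}{-398683} = - \frac{1}{398683}$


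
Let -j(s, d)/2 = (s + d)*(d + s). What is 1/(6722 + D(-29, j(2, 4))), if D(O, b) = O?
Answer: 1/6693 ≈ 0.00014941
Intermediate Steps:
j(s, d) = -2*(d + s)² (j(s, d) = -2*(s + d)*(d + s) = -2*(d + s)*(d + s) = -2*(d + s)²)
1/(6722 + D(-29, j(2, 4))) = 1/(6722 - 29) = 1/6693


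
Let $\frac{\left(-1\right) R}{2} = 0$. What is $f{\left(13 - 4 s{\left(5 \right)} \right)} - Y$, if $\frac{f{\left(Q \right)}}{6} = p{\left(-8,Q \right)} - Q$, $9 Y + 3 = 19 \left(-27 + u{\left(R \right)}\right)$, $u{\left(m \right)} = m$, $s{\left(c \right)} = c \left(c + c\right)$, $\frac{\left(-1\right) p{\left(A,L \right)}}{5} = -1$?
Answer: $\frac{3628}{3} \approx 1209.3$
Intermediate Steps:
$R = 0$ ($R = \left(-2\right) 0 = 0$)
$p{\left(A,L \right)} = 5$ ($p{\left(A,L \right)} = \left(-5\right) \left(-1\right) = 5$)
$s{\left(c \right)} = 2 c^{2}$ ($s{\left(c \right)} = c 2 c = 2 c^{2}$)
$Y = - \frac{172}{3}$ ($Y = - \frac{1}{3} + \frac{19 \left(-27 + 0\right)}{9} = - \frac{1}{3} + \frac{19 \left(-27\right)}{9} = - \frac{1}{3} + \frac{1}{9} \left(-513\right) = - \frac{1}{3} - 57 = - \frac{172}{3} \approx -57.333$)
$f{\left(Q \right)} = 30 - 6 Q$ ($f{\left(Q \right)} = 6 \left(5 - Q\right) = 30 - 6 Q$)
$f{\left(13 - 4 s{\left(5 \right)} \right)} - Y = \left(30 - 6 \left(13 - 4 \cdot 2 \cdot 5^{2}\right)\right) - - \frac{172}{3} = \left(30 - 6 \left(13 - 4 \cdot 2 \cdot 25\right)\right) + \frac{172}{3} = \left(30 - 6 \left(13 - 200\right)\right) + \frac{172}{3} = \left(30 - -1122\right) + \frac{172}{3} = \left(30 + 1122\right) + \frac{172}{3} = 1152 + \frac{172}{3} = \frac{3628}{3}$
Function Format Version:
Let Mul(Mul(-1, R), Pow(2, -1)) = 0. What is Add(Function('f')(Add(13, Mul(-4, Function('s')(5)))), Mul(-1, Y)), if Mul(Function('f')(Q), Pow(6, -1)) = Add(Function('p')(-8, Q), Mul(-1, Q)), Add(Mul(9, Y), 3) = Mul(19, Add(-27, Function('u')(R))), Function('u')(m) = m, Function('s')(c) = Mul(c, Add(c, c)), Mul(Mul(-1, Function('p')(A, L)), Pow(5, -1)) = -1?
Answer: Rational(3628, 3) ≈ 1209.3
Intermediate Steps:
R = 0 (R = Mul(-2, 0) = 0)
Function('p')(A, L) = 5 (Function('p')(A, L) = Mul(-5, -1) = 5)
Function('s')(c) = Mul(2, Pow(c, 2)) (Function('s')(c) = Mul(c, Mul(2, c)) = Mul(2, Pow(c, 2)))
Y = Rational(-172, 3) (Y = Add(Rational(-1, 3), Mul(Rational(1, 9), Mul(19, Add(-27, 0)))) = Add(Rational(-1, 3), Mul(Rational(1, 9), Mul(19, -27))) = Add(Rational(-1, 3), Mul(Rational(1, 9), -513)) = Add(Rational(-1, 3), -57) = Rational(-172, 3) ≈ -57.333)
Function('f')(Q) = Add(30, Mul(-6, Q)) (Function('f')(Q) = Mul(6, Add(5, Mul(-1, Q))) = Add(30, Mul(-6, Q)))
Add(Function('f')(Add(13, Mul(-4, Function('s')(5)))), Mul(-1, Y)) = Add(Add(30, Mul(-6, Add(13, Mul(-4, Mul(2, Pow(5, 2)))))), Mul(-1, Rational(-172, 3))) = Add(Add(30, Mul(-6, Add(13, Mul(-4, Mul(2, 25))))), Rational(172, 3)) = Add(Add(30, Mul(-6, Add(13, Mul(-4, 50)))), Rational(172, 3)) = Add(Add(30, Mul(-6, Add(13, -200))), Rational(172, 3)) = Add(Add(30, Mul(-6, -187)), Rational(172, 3)) = Add(Add(30, 1122), Rational(172, 3)) = Add(1152, Rational(172, 3)) = Rational(3628, 3)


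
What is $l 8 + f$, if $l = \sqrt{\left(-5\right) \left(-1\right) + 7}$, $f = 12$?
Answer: $12 + 16 \sqrt{3} \approx 39.713$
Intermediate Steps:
$l = 2 \sqrt{3}$ ($l = \sqrt{5 + 7} = \sqrt{12} = 2 \sqrt{3} \approx 3.4641$)
$l 8 + f = 2 \sqrt{3} \cdot 8 + 12 = 16 \sqrt{3} + 12 = 12 + 16 \sqrt{3}$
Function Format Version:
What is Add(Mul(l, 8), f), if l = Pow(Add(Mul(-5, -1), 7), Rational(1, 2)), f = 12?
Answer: Add(12, Mul(16, Pow(3, Rational(1, 2)))) ≈ 39.713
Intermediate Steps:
l = Mul(2, Pow(3, Rational(1, 2))) (l = Pow(Add(5, 7), Rational(1, 2)) = Pow(12, Rational(1, 2)) = Mul(2, Pow(3, Rational(1, 2))) ≈ 3.4641)
Add(Mul(l, 8), f) = Add(Mul(Mul(2, Pow(3, Rational(1, 2))), 8), 12) = Add(Mul(16, Pow(3, Rational(1, 2))), 12) = Add(12, Mul(16, Pow(3, Rational(1, 2))))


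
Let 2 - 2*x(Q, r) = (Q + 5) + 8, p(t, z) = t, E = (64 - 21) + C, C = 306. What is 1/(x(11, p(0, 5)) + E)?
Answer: 1/338 ≈ 0.0029586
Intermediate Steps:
E = 349 (E = (64 - 21) + 306 = 43 + 306 = 349)
x(Q, r) = -11/2 - Q/2 (x(Q, r) = 1 - ((Q + 5) + 8)/2 = 1 - ((5 + Q) + 8)/2 = 1 - (13 + Q)/2 = 1 + (-13/2 - Q/2) = -11/2 - Q/2)
1/(x(11, p(0, 5)) + E) = 1/((-11/2 - ½*11) + 349) = 1/((-11/2 - 11/2) + 349) = 1/(-11 + 349) = 1/338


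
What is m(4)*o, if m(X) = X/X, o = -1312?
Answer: -1312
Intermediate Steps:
m(X) = 1
m(4)*o = 1*(-1312) = -1312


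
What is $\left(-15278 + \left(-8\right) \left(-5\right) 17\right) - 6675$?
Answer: $-21273$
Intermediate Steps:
$\left(-15278 + \left(-8\right) \left(-5\right) 17\right) - 6675 = \left(-15278 + 40 \cdot 17\right) - 6675 = \left(-15278 + 680\right) + \left(-12413 + 5738\right) = -14598 - 6675 = -21273$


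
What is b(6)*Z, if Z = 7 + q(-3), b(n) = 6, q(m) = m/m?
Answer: 48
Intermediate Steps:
q(m) = 1
Z = 8 (Z = 7 + 1 = 8)
b(6)*Z = 6*8 = 48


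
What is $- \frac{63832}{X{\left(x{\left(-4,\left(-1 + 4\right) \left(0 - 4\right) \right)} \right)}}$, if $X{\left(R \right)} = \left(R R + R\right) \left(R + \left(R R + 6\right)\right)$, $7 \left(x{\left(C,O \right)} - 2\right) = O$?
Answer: $- \frac{19157579}{702} \approx -27290.0$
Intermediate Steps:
$x{\left(C,O \right)} = 2 + \frac{O}{7}$
$X{\left(R \right)} = \left(R + R^{2}\right) \left(6 + R + R^{2}\right)$ ($X{\left(R \right)} = \left(R^{2} + R\right) \left(R + \left(R^{2} + 6\right)\right) = \left(R + R^{2}\right) \left(R + \left(6 + R^{2}\right)\right) = \left(R + R^{2}\right) \left(6 + R + R^{2}\right)$)
$- \frac{63832}{X{\left(x{\left(-4,\left(-1 + 4\right) \left(0 - 4\right) \right)} \right)}} = - \frac{63832}{\left(2 + \frac{\left(-1 + 4\right) \left(0 - 4\right)}{7}\right) \left(6 + \left(2 + \frac{\left(-1 + 4\right) \left(0 - 4\right)}{7}\right)^{3} + 2 \left(2 + \frac{\left(-1 + 4\right) \left(0 - 4\right)}{7}\right)^{2} + 7 \left(2 + \frac{\left(-1 + 4\right) \left(0 - 4\right)}{7}\right)\right)} = - \frac{63832}{\left(2 + \frac{3 \left(-4\right)}{7}\right) \left(6 + \left(2 + \frac{3 \left(-4\right)}{7}\right)^{3} + 2 \left(2 + \frac{3 \left(-4\right)}{7}\right)^{2} + 7 \left(2 + \frac{3 \left(-4\right)}{7}\right)\right)} = - \frac{63832}{\left(2 + \frac{1}{7} \left(-12\right)\right) \left(6 + \left(2 + \frac{1}{7} \left(-12\right)\right)^{3} + 2 \left(2 + \frac{1}{7} \left(-12\right)\right)^{2} + 7 \left(2 + \frac{1}{7} \left(-12\right)\right)\right)} = - \frac{63832}{\left(2 - \frac{12}{7}\right) \left(6 + \left(2 - \frac{12}{7}\right)^{3} + 2 \left(2 - \frac{12}{7}\right)^{2} + 7 \left(2 - \frac{12}{7}\right)\right)} = - \frac{63832}{\frac{2}{7} \left(6 + \left(\frac{2}{7}\right)^{3} + 2 \left(\frac{2}{7}\right)^{2} + 7 \cdot \frac{2}{7}\right)} = - \frac{63832}{\frac{2}{7} \left(6 + \frac{8}{343} + 2 \cdot \frac{4}{49} + 2\right)} = - \frac{63832}{\frac{2}{7} \left(6 + \frac{8}{343} + \frac{8}{49} + 2\right)} = - \frac{63832}{\frac{2}{7} \cdot \frac{2808}{343}} = - \frac{63832}{\frac{5616}{2401}} = \left(-63832\right) \frac{2401}{5616} = - \frac{19157579}{702}$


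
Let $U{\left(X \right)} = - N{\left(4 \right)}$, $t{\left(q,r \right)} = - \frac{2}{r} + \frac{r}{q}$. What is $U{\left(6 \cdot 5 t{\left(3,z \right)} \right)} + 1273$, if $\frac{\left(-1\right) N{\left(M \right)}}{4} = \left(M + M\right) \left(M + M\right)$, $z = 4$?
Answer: $1529$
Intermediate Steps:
$N{\left(M \right)} = - 16 M^{2}$ ($N{\left(M \right)} = - 4 \left(M + M\right) \left(M + M\right) = - 4 \cdot 2 M 2 M = - 4 \cdot 4 M^{2} = - 16 M^{2}$)
$U{\left(X \right)} = 256$ ($U{\left(X \right)} = - \left(-16\right) 4^{2} = - \left(-16\right) 16 = \left(-1\right) \left(-256\right) = 256$)
$U{\left(6 \cdot 5 t{\left(3,z \right)} \right)} + 1273 = 256 + 1273 = 1529$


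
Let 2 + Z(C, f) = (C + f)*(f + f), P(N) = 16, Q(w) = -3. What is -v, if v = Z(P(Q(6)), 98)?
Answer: -22342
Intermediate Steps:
Z(C, f) = -2 + 2*f*(C + f) (Z(C, f) = -2 + (C + f)*(f + f) = -2 + (C + f)*(2*f) = -2 + 2*f*(C + f))
v = 22342 (v = -2 + 2*98² + 2*16*98 = -2 + 2*9604 + 3136 = -2 + 19208 + 3136 = 22342)
-v = -1*22342 = -22342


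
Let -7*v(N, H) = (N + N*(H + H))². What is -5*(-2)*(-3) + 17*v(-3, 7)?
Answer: -34635/7 ≈ -4947.9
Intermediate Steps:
v(N, H) = -(N + 2*H*N)²/7 (v(N, H) = -(N + N*(H + H))²/7 = -(N + N*(2*H))²/7 = -(N + 2*H*N)²/7)
-5*(-2)*(-3) + 17*v(-3, 7) = -5*(-2)*(-3) + 17*(-⅐*(-3)²*(1 + 2*7)²) = 10*(-3) + 17*(-⅐*9*(1 + 14)²) = -30 + 17*(-⅐*9*15²) = -30 + 17*(-⅐*9*225) = -30 + 17*(-2025/7) = -30 - 34425/7 = -34635/7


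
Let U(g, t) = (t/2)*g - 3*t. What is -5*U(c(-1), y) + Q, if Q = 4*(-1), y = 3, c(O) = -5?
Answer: 157/2 ≈ 78.500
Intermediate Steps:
U(g, t) = -3*t + g*t/2 (U(g, t) = (t*(½))*g - 3*t = (t/2)*g - 3*t = g*t/2 - 3*t = -3*t + g*t/2)
Q = -4
-5*U(c(-1), y) + Q = -5*3*(-6 - 5)/2 - 4 = -5*3*(-11)/2 - 4 = -5*(-33/2) - 4 = 165/2 - 4 = 157/2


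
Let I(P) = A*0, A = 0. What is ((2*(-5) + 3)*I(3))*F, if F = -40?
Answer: 0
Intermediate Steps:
I(P) = 0 (I(P) = 0*0 = 0)
((2*(-5) + 3)*I(3))*F = ((2*(-5) + 3)*0)*(-40) = ((-10 + 3)*0)*(-40) = -7*0*(-40) = 0*(-40) = 0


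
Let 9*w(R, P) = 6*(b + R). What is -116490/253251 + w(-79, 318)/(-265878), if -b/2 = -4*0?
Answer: -5159798389/11222311563 ≈ -0.45978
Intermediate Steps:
b = 0 (b = -(-8)*0 = -2*0 = 0)
w(R, P) = 2*R/3 (w(R, P) = (6*(0 + R))/9 = (6*R)/9 = 2*R/3)
-116490/253251 + w(-79, 318)/(-265878) = -116490/253251 + ((⅔)*(-79))/(-265878) = -116490*1/253251 - 158/3*(-1/265878) = -38830/84417 + 79/398817 = -5159798389/11222311563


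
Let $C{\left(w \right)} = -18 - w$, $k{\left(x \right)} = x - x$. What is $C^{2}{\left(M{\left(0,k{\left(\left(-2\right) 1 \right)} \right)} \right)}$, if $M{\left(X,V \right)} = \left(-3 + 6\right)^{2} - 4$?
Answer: $529$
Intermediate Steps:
$k{\left(x \right)} = 0$
$M{\left(X,V \right)} = 5$ ($M{\left(X,V \right)} = 3^{2} - 4 = 9 - 4 = 5$)
$C^{2}{\left(M{\left(0,k{\left(\left(-2\right) 1 \right)} \right)} \right)} = \left(-18 - 5\right)^{2} = \left(-23\right)^{2} = 529$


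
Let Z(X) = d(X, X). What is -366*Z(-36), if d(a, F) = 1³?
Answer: -366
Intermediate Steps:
d(a, F) = 1
Z(X) = 1
-366*Z(-36) = -366*1 = -366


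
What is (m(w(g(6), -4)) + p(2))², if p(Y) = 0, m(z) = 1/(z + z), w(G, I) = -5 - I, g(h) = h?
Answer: ¼ ≈ 0.25000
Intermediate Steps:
w(G, I) = -5 - I
m(z) = 1/(2*z)
(m(w(g(6), -4)) + p(2))² = (1/(2*(-5 - 1*(-4))) + 0)² = (1/(2*(-5 + 4)) + 0)² = ((½)/(-1) + 0)² = ((½)*(-1) + 0)² = (-½ + 0)² = (-½)² = ¼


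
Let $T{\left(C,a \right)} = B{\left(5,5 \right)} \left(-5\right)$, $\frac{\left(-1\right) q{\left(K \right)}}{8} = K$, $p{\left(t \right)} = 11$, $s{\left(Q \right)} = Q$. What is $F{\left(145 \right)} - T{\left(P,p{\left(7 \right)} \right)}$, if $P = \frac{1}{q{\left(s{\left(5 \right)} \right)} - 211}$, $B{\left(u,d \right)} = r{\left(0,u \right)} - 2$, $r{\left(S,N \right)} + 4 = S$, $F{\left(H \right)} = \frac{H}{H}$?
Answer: $-29$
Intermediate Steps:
$q{\left(K \right)} = - 8 K$
$F{\left(H \right)} = 1$
$r{\left(S,N \right)} = -4 + S$
$B{\left(u,d \right)} = -6$ ($B{\left(u,d \right)} = \left(-4 + 0\right) - 2 = -4 - 2 = -6$)
$P = - \frac{1}{251}$ ($P = \frac{1}{\left(-8\right) 5 - 211} = \frac{1}{-40 - 211} = \frac{1}{-251} = - \frac{1}{251} \approx -0.0039841$)
$T{\left(C,a \right)} = 30$ ($T{\left(C,a \right)} = \left(-6\right) \left(-5\right) = 30$)
$F{\left(145 \right)} - T{\left(P,p{\left(7 \right)} \right)} = 1 - 30 = -29$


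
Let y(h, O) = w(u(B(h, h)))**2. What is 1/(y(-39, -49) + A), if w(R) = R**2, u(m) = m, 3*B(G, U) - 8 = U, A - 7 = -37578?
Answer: -81/2119730 ≈ -3.8212e-5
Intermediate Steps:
A = -37571 (A = 7 - 37578 = -37571)
B(G, U) = 8/3 + U/3
y(h, O) = (8/3 + h/3)**4 (y(h, O) = ((8/3 + h/3)**2)**2 = (8/3 + h/3)**4)
1/(y(-39, -49) + A) = 1/((8 - 39)**4/81 - 37571) = 1/((1/81)*(-31)**4 - 37571) = 1/((1/81)*923521 - 37571) = 1/(923521/81 - 37571) = 1/(-2119730/81) = -81/2119730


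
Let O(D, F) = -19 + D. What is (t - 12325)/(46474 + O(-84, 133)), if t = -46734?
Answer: -4543/3567 ≈ -1.2736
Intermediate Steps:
(t - 12325)/(46474 + O(-84, 133)) = (-46734 - 12325)/(46474 + (-19 - 84)) = -59059/(46474 - 103) = -59059/46371 = -59059*1/46371 = -4543/3567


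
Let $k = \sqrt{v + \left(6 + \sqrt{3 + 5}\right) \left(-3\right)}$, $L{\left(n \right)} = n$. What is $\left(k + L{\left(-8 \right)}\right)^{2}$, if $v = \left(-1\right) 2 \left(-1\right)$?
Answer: $\left(8 - i \sqrt{2} \sqrt{8 + 3 \sqrt{2}}\right)^{2} \approx 39.515 - 79.172 i$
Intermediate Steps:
$v = 2$ ($v = \left(-2\right) \left(-1\right) = 2$)
$k = \sqrt{-16 - 6 \sqrt{2}}$ ($k = \sqrt{2 + \left(6 + \sqrt{3 + 5}\right) \left(-3\right)} = \sqrt{2 + \left(6 + \sqrt{8}\right) \left(-3\right)} = \sqrt{2 + \left(6 + 2 \sqrt{2}\right) \left(-3\right)} = \sqrt{2 - \left(18 + 6 \sqrt{2}\right)} = \sqrt{-16 - 6 \sqrt{2}} \approx 4.9483 i$)
$\left(k + L{\left(-8 \right)}\right)^{2} = \left(\sqrt{-16 - 6 \sqrt{2}} - 8\right)^{2} = \left(-8 + \sqrt{-16 - 6 \sqrt{2}}\right)^{2}$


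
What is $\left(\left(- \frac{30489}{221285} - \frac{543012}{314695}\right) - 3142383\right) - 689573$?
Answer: $- \frac{10673885378323639}{2785491323} \approx -3.832 \cdot 10^{6}$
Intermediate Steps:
$\left(\left(- \frac{30489}{221285} - \frac{543012}{314695}\right) - 3142383\right) - 689573 = \left(- \frac{5190205851}{2785491323} - 3142383\right) - 689573 = - \frac{8753085770248560}{2785491323} - 689573 = - \frac{10673885378323639}{2785491323}$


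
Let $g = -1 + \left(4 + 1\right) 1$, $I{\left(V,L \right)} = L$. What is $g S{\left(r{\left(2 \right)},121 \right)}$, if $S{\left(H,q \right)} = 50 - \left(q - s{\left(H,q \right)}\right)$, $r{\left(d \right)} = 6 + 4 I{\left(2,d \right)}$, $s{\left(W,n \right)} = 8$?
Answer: $-252$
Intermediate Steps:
$r{\left(d \right)} = 6 + 4 d$
$S{\left(H,q \right)} = 58 - q$ ($S{\left(H,q \right)} = 50 - \left(-8 + q\right) = 58 - q$)
$g = 4$ ($g = -1 + 5 \cdot 1 = -1 + 5 = 4$)
$g S{\left(r{\left(2 \right)},121 \right)} = 4 \left(58 - 121\right) = 4 \left(-63\right) = -252$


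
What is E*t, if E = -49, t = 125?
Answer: -6125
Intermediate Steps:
E*t = -49*125 = -6125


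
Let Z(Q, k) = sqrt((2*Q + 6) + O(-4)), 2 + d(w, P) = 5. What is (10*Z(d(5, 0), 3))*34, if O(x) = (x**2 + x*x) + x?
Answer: 680*sqrt(10) ≈ 2150.3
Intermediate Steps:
O(x) = x + 2*x**2 (O(x) = (x**2 + x**2) + x = 2*x**2 + x = x + 2*x**2)
d(w, P) = 3 (d(w, P) = -2 + 5 = 3)
Z(Q, k) = sqrt(34 + 2*Q) (Z(Q, k) = sqrt((2*Q + 6) - 4*(1 + 2*(-4))) = sqrt((6 + 2*Q) - 4*(1 - 8)) = sqrt((6 + 2*Q) - 4*(-7)) = sqrt((6 + 2*Q) + 28) = sqrt(34 + 2*Q))
(10*Z(d(5, 0), 3))*34 = (10*sqrt(34 + 2*3))*34 = (10*sqrt(34 + 6))*34 = (10*sqrt(40))*34 = (10*(2*sqrt(10)))*34 = (20*sqrt(10))*34 = 680*sqrt(10)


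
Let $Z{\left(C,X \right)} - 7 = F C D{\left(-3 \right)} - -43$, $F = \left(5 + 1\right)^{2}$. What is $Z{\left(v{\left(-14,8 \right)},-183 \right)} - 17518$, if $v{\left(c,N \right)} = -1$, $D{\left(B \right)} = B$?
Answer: $-17360$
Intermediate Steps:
$F = 36$ ($F = 6^{2} = 36$)
$Z{\left(C,X \right)} = 50 - 108 C$ ($Z{\left(C,X \right)} = 7 + \left(36 C \left(-3\right) - -43\right) = 7 - \left(-43 + 108 C\right) = 50 - 108 C$)
$Z{\left(v{\left(-14,8 \right)},-183 \right)} - 17518 = \left(50 - -108\right) - 17518 = \left(50 + 108\right) - 17518 = 158 - 17518 = -17360$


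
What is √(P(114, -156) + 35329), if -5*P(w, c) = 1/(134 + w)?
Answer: 9*√167660090/620 ≈ 187.96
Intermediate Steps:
P(w, c) = -1/(5*(134 + w))
√(P(114, -156) + 35329) = √(-1/(670 + 5*114) + 35329) = √(-1/(670 + 570) + 35329) = √(-1/1240 + 35329) = √(43807959/1240) = 9*√167660090/620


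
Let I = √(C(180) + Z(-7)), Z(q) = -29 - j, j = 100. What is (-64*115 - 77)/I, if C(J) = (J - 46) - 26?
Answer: 2479*I*√21/7 ≈ 1622.9*I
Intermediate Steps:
C(J) = -72 + J (C(J) = (-46 + J) - 26 = -72 + J)
Z(q) = -129 (Z(q) = -29 - 1*100 = -29 - 100 = -129)
I = I*√21 (I = √((-72 + 180) - 129) = √(108 - 129) = √(-21) = I*√21 ≈ 4.5826*I)
(-64*115 - 77)/I = (-64*115 - 77)/((I*√21)) = (-7360 - 77)*(-I*√21/21) = -(-2479)*I*√21/7 = 2479*I*√21/7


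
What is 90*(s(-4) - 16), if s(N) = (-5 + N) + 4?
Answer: -1890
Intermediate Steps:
s(N) = -1 + N
90*(s(-4) - 16) = 90*((-1 - 4) - 16) = 90*(-5 - 16) = 90*(-21) = -1890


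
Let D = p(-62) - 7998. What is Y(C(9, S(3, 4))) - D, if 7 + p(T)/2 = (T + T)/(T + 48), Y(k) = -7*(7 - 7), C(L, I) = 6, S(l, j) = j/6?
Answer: 55960/7 ≈ 7994.3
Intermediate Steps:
S(l, j) = j/6 (S(l, j) = j*(⅙) = j/6)
Y(k) = 0 (Y(k) = -7*0 = 0)
p(T) = -14 + 4*T/(48 + T) (p(T) = -14 + 2*((T + T)/(T + 48)) = -14 + 2*((2*T)/(48 + T)) = -14 + 2*(2*T/(48 + T)) = -14 + 4*T/(48 + T))
D = -55960/7 (D = 2*(-336 - 5*(-62))/(48 - 62) - 7998 = 2*(-336 + 310)/(-14) - 7998 = 2*(-1/14)*(-26) - 7998 = 26/7 - 7998 = -55960/7 ≈ -7994.3)
Y(C(9, S(3, 4))) - D = 0 - 1*(-55960/7) = 0 + 55960/7 = 55960/7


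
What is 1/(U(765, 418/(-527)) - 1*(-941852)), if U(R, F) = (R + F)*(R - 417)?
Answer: 527/636508480 ≈ 8.2795e-7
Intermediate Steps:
U(R, F) = (-417 + R)*(F + R) (U(R, F) = (F + R)*(-417 + R) = (-417 + R)*(F + R))
1/(U(765, 418/(-527)) - 1*(-941852)) = 1/((765**2 - 174306/(-527) - 417*765 + (418/(-527))*765) - 1*(-941852)) = 1/((585225 - 174306*(-1)/527 - 319005 + (418*(-1/527))*765) + 941852) = 1/((585225 - 417*(-418/527) - 319005 - 418/527*765) + 941852) = 1/((585225 + 174306/527 - 319005 - 18810/31) + 941852) = 1/(140152476/527 + 941852) = 1/(636508480/527) = 527/636508480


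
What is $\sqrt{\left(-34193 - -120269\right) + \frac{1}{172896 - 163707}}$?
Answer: $\frac{7 \sqrt{16480864585}}{3063} \approx 293.39$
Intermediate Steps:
$\sqrt{\left(-34193 - -120269\right) + \frac{1}{172896 - 163707}} = \sqrt{\left(-34193 + 120269\right) + \frac{1}{9189}} = \sqrt{86076 + \frac{1}{9189}} = \sqrt{\frac{790952365}{9189}} = \frac{7 \sqrt{16480864585}}{3063}$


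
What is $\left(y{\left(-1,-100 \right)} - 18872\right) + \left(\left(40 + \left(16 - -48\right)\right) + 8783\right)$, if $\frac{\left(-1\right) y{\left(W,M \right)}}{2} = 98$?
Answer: $-10181$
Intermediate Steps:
$y{\left(W,M \right)} = -196$ ($y{\left(W,M \right)} = \left(-2\right) 98 = -196$)
$\left(y{\left(-1,-100 \right)} - 18872\right) + \left(\left(40 + \left(16 - -48\right)\right) + 8783\right) = \left(-196 - 18872\right) + \left(\left(40 + \left(16 - -48\right)\right) + 8783\right) = -19068 + \left(\left(40 + \left(16 + 48\right)\right) + 8783\right) = -19068 + \left(\left(40 + 64\right) + 8783\right) = -19068 + \left(104 + 8783\right) = -19068 + 8887 = -10181$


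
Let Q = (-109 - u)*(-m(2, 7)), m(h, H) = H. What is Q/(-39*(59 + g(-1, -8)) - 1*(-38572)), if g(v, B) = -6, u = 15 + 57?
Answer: 181/5215 ≈ 0.034708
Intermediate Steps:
u = 72
Q = 1267 (Q = (-109 - 1*72)*(-1*7) = (-109 - 72)*(-7) = -181*(-7) = 1267)
Q/(-39*(59 + g(-1, -8)) - 1*(-38572)) = 1267/(-39*(59 - 6) - 1*(-38572)) = 1267/(-39*53 + 38572) = 1267/(-2067 + 38572) = 1267/36505 = 1267*(1/36505) = 181/5215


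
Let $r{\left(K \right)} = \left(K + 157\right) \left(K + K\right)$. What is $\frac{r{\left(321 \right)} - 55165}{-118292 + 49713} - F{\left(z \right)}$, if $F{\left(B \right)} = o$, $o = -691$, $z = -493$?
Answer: $\frac{47136378}{68579} \approx 687.33$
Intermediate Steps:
$F{\left(B \right)} = -691$
$r{\left(K \right)} = 2 K \left(157 + K\right)$ ($r{\left(K \right)} = \left(157 + K\right) 2 K = 2 K \left(157 + K\right)$)
$\frac{r{\left(321 \right)} - 55165}{-118292 + 49713} - F{\left(z \right)} = \frac{2 \cdot 321 \left(157 + 321\right) - 55165}{-118292 + 49713} - -691 = \frac{2 \cdot 321 \cdot 478 - 55165}{-68579} + 691 = \left(306876 - 55165\right) \left(- \frac{1}{68579}\right) + 691 = 251711 \left(- \frac{1}{68579}\right) + 691 = - \frac{251711}{68579} + 691 = \frac{47136378}{68579}$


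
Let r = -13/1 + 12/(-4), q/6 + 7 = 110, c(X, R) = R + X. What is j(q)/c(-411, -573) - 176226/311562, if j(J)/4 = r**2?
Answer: -1139921/709669 ≈ -1.6063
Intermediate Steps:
q = 618 (q = -42 + 6*110 = -42 + 660 = 618)
r = -16 (r = -13*1 + 12*(-1/4) = -13 - 3 = -16)
j(J) = 1024 (j(J) = 4*(-16)**2 = 4*256 = 1024)
j(q)/c(-411, -573) - 176226/311562 = 1024/(-573 - 411) - 176226/311562 = 1024/(-984) - 176226*1/311562 = 1024*(-1/984) - 29371/51927 = -128/123 - 29371/51927 = -1139921/709669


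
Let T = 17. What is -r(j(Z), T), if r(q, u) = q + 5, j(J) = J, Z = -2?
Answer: -3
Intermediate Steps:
r(q, u) = 5 + q
-r(j(Z), T) = -(5 - 2) = -1*3 = -3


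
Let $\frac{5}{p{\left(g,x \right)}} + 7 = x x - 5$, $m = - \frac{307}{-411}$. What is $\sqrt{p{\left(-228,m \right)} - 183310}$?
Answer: $\frac{i \sqrt{684797828896535605}}{1932803} \approx 428.15 i$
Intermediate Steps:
$m = \frac{307}{411}$ ($m = \left(-307\right) \left(- \frac{1}{411}\right) = \frac{307}{411} \approx 0.74696$)
$p{\left(g,x \right)} = \frac{5}{-12 + x^{2}}$ ($p{\left(g,x \right)} = \frac{5}{-7 + \left(x x - 5\right)} = \frac{5}{-7 + \left(x^{2} - 5\right)} = \frac{5}{-7 + \left(-5 + x^{2}\right)} = \frac{5}{-12 + x^{2}}$)
$\sqrt{p{\left(-228,m \right)} - 183310} = \sqrt{\frac{5}{-12 + \left(\frac{307}{411}\right)^{2}} - 183310} = \sqrt{\frac{5}{-12 + \frac{94249}{168921}} - 183310} = \sqrt{\frac{5}{- \frac{1932803}{168921}} - 183310} = \sqrt{5 \left(- \frac{168921}{1932803}\right) - 183310} = \sqrt{- \frac{844605}{1932803} - 183310} = \sqrt{- \frac{354302962535}{1932803}} = \frac{i \sqrt{684797828896535605}}{1932803}$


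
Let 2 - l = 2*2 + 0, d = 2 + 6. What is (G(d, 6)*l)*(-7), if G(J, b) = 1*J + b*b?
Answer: 616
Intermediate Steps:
d = 8
G(J, b) = J + b²
l = -2 (l = 2 - (2*2 + 0) = 2 - (4 + 0) = 2 - 1*4 = 2 - 4 = -2)
(G(d, 6)*l)*(-7) = ((8 + 6²)*(-2))*(-7) = ((8 + 36)*(-2))*(-7) = (44*(-2))*(-7) = -88*(-7) = 616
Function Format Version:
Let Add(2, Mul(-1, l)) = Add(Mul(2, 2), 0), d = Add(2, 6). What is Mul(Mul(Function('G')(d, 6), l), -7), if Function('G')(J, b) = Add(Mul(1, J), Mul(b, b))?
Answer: 616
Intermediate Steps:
d = 8
Function('G')(J, b) = Add(J, Pow(b, 2))
l = -2 (l = Add(2, Mul(-1, Add(Mul(2, 2), 0))) = Add(2, Mul(-1, Add(4, 0))) = Add(2, Mul(-1, 4)) = Add(2, -4) = -2)
Mul(Mul(Function('G')(d, 6), l), -7) = Mul(Mul(Add(8, Pow(6, 2)), -2), -7) = Mul(Mul(Add(8, 36), -2), -7) = Mul(Mul(44, -2), -7) = Mul(-88, -7) = 616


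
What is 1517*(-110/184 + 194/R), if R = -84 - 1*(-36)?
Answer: -3885037/552 ≈ -7038.1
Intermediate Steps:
R = -48 (R = -84 + 36 = -48)
1517*(-110/184 + 194/R) = 1517*(-110/184 + 194/(-48)) = 1517*(-110*1/184 + 194*(-1/48)) = 1517*(-55/92 - 97/24) = 1517*(-2561/552) = -3885037/552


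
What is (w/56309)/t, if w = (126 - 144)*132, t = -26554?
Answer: 108/67964963 ≈ 1.5891e-6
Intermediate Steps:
w = -2376 (w = -18*132 = -2376)
(w/56309)/t = -2376/56309/(-26554) = -2376*1/56309*(-1/26554) = -216/5119*(-1/26554) = 108/67964963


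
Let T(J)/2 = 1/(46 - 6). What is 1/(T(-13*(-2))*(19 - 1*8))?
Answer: 20/11 ≈ 1.8182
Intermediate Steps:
T(J) = 1/20 (T(J) = 2/(46 - 6) = 2/40 = 2*(1/40) = 1/20)
1/(T(-13*(-2))*(19 - 1*8)) = 1/((19 - 1*8)/20) = 1/((19 - 8)/20) = 1/((1/20)*11) = 1/(11/20) = 20/11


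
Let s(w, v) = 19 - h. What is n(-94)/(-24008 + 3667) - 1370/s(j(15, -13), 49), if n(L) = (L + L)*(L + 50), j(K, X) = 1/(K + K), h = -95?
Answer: -14405089/1159437 ≈ -12.424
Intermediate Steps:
j(K, X) = 1/(2*K)
s(w, v) = 114 (s(w, v) = 19 - 1*(-95) = 19 + 95 = 114)
n(L) = 2*L*(50 + L) (n(L) = (2*L)*(50 + L) = 2*L*(50 + L))
n(-94)/(-24008 + 3667) - 1370/s(j(15, -13), 49) = (2*(-94)*(50 - 94))/(-24008 + 3667) - 1370/114 = (2*(-94)*(-44))/(-20341) - 1370*1/114 = 8272*(-1/20341) - 685/57 = -8272/20341 - 685/57 = -14405089/1159437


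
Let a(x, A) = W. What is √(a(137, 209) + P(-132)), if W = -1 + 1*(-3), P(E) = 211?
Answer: 3*√23 ≈ 14.387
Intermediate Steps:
W = -4 (W = -1 - 3 = -4)
a(x, A) = -4
√(a(137, 209) + P(-132)) = √(-4 + 211) = √207 = 3*√23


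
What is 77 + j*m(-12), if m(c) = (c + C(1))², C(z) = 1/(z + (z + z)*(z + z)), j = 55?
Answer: 38676/5 ≈ 7735.2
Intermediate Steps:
C(z) = 1/(z + 4*z²) (C(z) = 1/(z + (2*z)*(2*z)) = 1/(z + 4*z²))
m(c) = (⅕ + c)² (m(c) = (c + 1/(1*(1 + 4*1)))² = (c + 1/(1 + 4))² = (c + 1/5)² = (c + 1*(⅕))² = (c + ⅕)² = (⅕ + c)²)
77 + j*m(-12) = 77 + 55*((1 + 5*(-12))²/25) = 77 + 55*((1 - 60)²/25) = 77 + 55*((1/25)*(-59)²) = 77 + 55*((1/25)*3481) = 77 + 55*(3481/25) = 77 + 38291/5 = 38676/5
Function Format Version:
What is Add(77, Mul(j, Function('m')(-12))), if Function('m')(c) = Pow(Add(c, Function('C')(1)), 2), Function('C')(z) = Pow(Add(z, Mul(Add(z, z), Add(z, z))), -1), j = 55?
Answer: Rational(38676, 5) ≈ 7735.2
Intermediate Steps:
Function('C')(z) = Pow(Add(z, Mul(4, Pow(z, 2))), -1) (Function('C')(z) = Pow(Add(z, Mul(Mul(2, z), Mul(2, z))), -1) = Pow(Add(z, Mul(4, Pow(z, 2))), -1))
Function('m')(c) = Pow(Add(Rational(1, 5), c), 2) (Function('m')(c) = Pow(Add(c, Mul(Pow(1, -1), Pow(Add(1, Mul(4, 1)), -1))), 2) = Pow(Add(c, Mul(1, Pow(Add(1, 4), -1))), 2) = Pow(Add(c, Mul(1, Pow(5, -1))), 2) = Pow(Add(c, Mul(1, Rational(1, 5))), 2) = Pow(Add(c, Rational(1, 5)), 2) = Pow(Add(Rational(1, 5), c), 2))
Add(77, Mul(j, Function('m')(-12))) = Add(77, Mul(55, Mul(Rational(1, 25), Pow(Add(1, Mul(5, -12)), 2)))) = Add(77, Mul(55, Mul(Rational(1, 25), Pow(Add(1, -60), 2)))) = Add(77, Mul(55, Mul(Rational(1, 25), Pow(-59, 2)))) = Add(77, Mul(55, Mul(Rational(1, 25), 3481))) = Add(77, Mul(55, Rational(3481, 25))) = Add(77, Rational(38291, 5)) = Rational(38676, 5)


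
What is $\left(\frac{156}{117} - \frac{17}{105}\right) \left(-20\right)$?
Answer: $- \frac{164}{7} \approx -23.429$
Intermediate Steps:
$\left(\frac{156}{117} - \frac{17}{105}\right) \left(-20\right) = \left(156 \cdot \frac{1}{117} - \frac{17}{105}\right) \left(-20\right) = \left(\frac{4}{3} - \frac{17}{105}\right) \left(-20\right) = \frac{41}{35} \left(-20\right) = - \frac{164}{7}$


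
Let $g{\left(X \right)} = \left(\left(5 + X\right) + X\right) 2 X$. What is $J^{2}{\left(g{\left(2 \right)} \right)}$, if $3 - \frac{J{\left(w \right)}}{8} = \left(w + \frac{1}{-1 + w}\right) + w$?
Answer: $\frac{373571584}{1225} \approx 3.0496 \cdot 10^{5}$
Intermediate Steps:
$g{\left(X \right)} = X \left(10 + 4 X\right)$ ($g{\left(X \right)} = \left(5 + 2 X\right) 2 X = \left(10 + 4 X\right) X = X \left(10 + 4 X\right)$)
$J{\left(w \right)} = 24 - 16 w - \frac{8}{-1 + w}$ ($J{\left(w \right)} = 24 - 8 \left(\left(w + \frac{1}{-1 + w}\right) + w\right) = 24 - 8 \left(\frac{1}{-1 + w} + 2 w\right) = 24 - \left(\frac{8}{-1 + w} + 16 w\right) = 24 - 16 w - \frac{8}{-1 + w}$)
$J^{2}{\left(g{\left(2 \right)} \right)} = \left(\frac{8 \left(-4 - 2 \left(2 \cdot 2 \left(5 + 2 \cdot 2\right)\right)^{2} + 5 \cdot 2 \cdot 2 \left(5 + 2 \cdot 2\right)\right)}{-1 + 2 \cdot 2 \left(5 + 2 \cdot 2\right)}\right)^{2} = \left(\frac{8 \left(-4 - 2 \left(2 \cdot 2 \left(5 + 4\right)\right)^{2} + 5 \cdot 2 \cdot 2 \left(5 + 4\right)\right)}{-1 + 2 \cdot 2 \left(5 + 4\right)}\right)^{2} = \left(\frac{8 \left(-4 - 2 \left(2 \cdot 2 \cdot 9\right)^{2} + 5 \cdot 2 \cdot 2 \cdot 9\right)}{-1 + 2 \cdot 2 \cdot 9}\right)^{2} = \left(\frac{8 \left(-4 - 2 \cdot 36^{2} + 5 \cdot 36\right)}{-1 + 36}\right)^{2} = \left(\frac{8 \left(-4 - 2592 + 180\right)}{35}\right)^{2} = \left(8 \cdot \frac{1}{35} \left(-4 - 2592 + 180\right)\right)^{2} = \left(8 \cdot \frac{1}{35} \left(-2416\right)\right)^{2} = \left(- \frac{19328}{35}\right)^{2} = \frac{373571584}{1225}$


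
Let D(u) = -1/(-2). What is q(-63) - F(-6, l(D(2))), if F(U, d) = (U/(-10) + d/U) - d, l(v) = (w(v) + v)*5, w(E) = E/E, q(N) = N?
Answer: -1097/20 ≈ -54.850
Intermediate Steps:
D(u) = ½ (D(u) = -1*(-½) = ½)
w(E) = 1
l(v) = 5 + 5*v (l(v) = (1 + v)*5 = 5 + 5*v)
F(U, d) = -d - U/10 + d/U (F(U, d) = (U*(-⅒) + d/U) - d = (-U/10 + d/U) - d = -d - U/10 + d/U)
q(-63) - F(-6, l(D(2))) = -63 - (-(5 + 5*(½)) - ⅒*(-6) + (5 + 5*(½))/(-6)) = -63 - (-(5 + 5/2) + ⅗ + (5 + 5/2)*(-⅙)) = -63 - (-1*15/2 + ⅗ + (15/2)*(-⅙)) = -63 - (-15/2 + ⅗ - 5/4) = -63 - 1*(-163/20) = -63 + 163/20 = -1097/20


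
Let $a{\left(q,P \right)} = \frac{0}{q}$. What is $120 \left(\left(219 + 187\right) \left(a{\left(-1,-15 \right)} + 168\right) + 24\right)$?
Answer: $8187840$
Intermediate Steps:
$a{\left(q,P \right)} = 0$
$120 \left(\left(219 + 187\right) \left(a{\left(-1,-15 \right)} + 168\right) + 24\right) = 120 \left(\left(219 + 187\right) \left(0 + 168\right) + 24\right) = 120 \left(406 \cdot 168 + 24\right) = 120 \left(68208 + 24\right) = 120 \cdot 68232 = 8187840$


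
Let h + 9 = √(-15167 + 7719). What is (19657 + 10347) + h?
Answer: 29995 + 14*I*√38 ≈ 29995.0 + 86.302*I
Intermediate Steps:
h = -9 + 14*I*√38 (h = -9 + √(-15167 + 7719) = -9 + √(-7448) = -9 + 14*I*√38 ≈ -9.0 + 86.302*I)
(19657 + 10347) + h = (19657 + 10347) + (-9 + 14*I*√38) = 30004 + (-9 + 14*I*√38) = 29995 + 14*I*√38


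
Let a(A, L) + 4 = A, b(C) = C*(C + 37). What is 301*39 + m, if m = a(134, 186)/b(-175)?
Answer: 28349698/2415 ≈ 11739.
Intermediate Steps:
b(C) = C*(37 + C)
a(A, L) = -4 + A
m = 13/2415 (m = (-4 + 134)/((-175*(37 - 175))) = 130/((-175*(-138))) = 130/24150 = 130*(1/24150) = 13/2415 ≈ 0.0053830)
301*39 + m = 301*39 + 13/2415 = 11739 + 13/2415 = 28349698/2415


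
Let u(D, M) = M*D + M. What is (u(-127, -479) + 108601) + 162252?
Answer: 331207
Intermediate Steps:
u(D, M) = M + D*M (u(D, M) = D*M + M = M + D*M)
(u(-127, -479) + 108601) + 162252 = (-479*(1 - 127) + 108601) + 162252 = (-479*(-126) + 108601) + 162252 = (60354 + 108601) + 162252 = 168955 + 162252 = 331207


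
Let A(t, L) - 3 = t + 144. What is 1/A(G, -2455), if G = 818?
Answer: 1/965 ≈ 0.0010363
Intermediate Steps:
A(t, L) = 147 + t (A(t, L) = 3 + (t + 144) = 3 + (144 + t) = 147 + t)
1/A(G, -2455) = 1/(147 + 818) = 1/965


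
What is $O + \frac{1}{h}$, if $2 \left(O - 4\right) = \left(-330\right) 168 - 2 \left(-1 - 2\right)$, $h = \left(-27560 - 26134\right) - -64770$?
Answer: $- \frac{306949187}{11076} \approx -27713.0$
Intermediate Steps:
$h = 11076$ ($h = \left(-27560 - 26134\right) + 64770 = -53694 + 64770 = 11076$)
$O = -27713$ ($O = 4 + \frac{\left(-330\right) 168 - 2 \left(-1 - 2\right)}{2} = 4 + \frac{-55440 - -6}{2} = 4 + \frac{-55440 + 6}{2} = 4 + \frac{1}{2} \left(-55434\right) = 4 - 27717 = -27713$)
$O + \frac{1}{h} = -27713 + \frac{1}{11076} = - \frac{306949187}{11076}$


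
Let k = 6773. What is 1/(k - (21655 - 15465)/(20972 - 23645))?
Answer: 2673/18110419 ≈ 0.00014759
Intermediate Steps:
1/(k - (21655 - 15465)/(20972 - 23645)) = 1/(6773 - (21655 - 15465)/(20972 - 23645)) = 1/(6773 - 6190/(-2673)) = 1/(6773 - 6190*(-1)/2673) = 1/(6773 - 1*(-6190/2673)) = 1/(6773 + 6190/2673) = 1/(18110419/2673) = 2673/18110419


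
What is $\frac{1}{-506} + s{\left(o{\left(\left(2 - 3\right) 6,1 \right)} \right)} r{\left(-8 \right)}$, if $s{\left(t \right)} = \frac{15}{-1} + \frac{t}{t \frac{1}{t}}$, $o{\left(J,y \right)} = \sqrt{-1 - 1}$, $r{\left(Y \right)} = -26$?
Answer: $\frac{197339}{506} - 26 i \sqrt{2} \approx 390.0 - 36.77 i$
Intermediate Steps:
$o{\left(J,y \right)} = i \sqrt{2}$ ($o{\left(J,y \right)} = \sqrt{-2} = i \sqrt{2}$)
$s{\left(t \right)} = -15 + t$ ($s{\left(t \right)} = 15 \left(-1\right) + \frac{t}{1} = -15 + t 1 = -15 + t$)
$\frac{1}{-506} + s{\left(o{\left(\left(2 - 3\right) 6,1 \right)} \right)} r{\left(-8 \right)} = \frac{1}{-506} + \left(-15 + i \sqrt{2}\right) \left(-26\right) = - \frac{1}{506} + \left(390 - 26 i \sqrt{2}\right) = \frac{197339}{506} - 26 i \sqrt{2}$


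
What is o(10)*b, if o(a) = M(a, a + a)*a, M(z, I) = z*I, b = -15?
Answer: -30000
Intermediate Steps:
M(z, I) = I*z
o(a) = 2*a³ (o(a) = ((a + a)*a)*a = ((2*a)*a)*a = (2*a²)*a = 2*a³)
o(10)*b = (2*10³)*(-15) = (2*1000)*(-15) = 2000*(-15) = -30000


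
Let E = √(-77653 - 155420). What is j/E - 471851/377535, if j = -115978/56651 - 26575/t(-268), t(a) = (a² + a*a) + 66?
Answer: -471851/377535 + 956482243*I*√25897/33290764477446 ≈ -1.2498 + 0.0046236*I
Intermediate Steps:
t(a) = 66 + 2*a² (t(a) = (a² + a²) + 66 = 2*a² + 66 = 66 + 2*a²)
E = 3*I*√25897 (E = √(-233073) = 3*I*√25897 ≈ 482.78*I)
j = -18173162617/8141541814 (j = -115978/56651 - 26575/(66 + 2*(-268)²) = -115978*1/56651 - 26575/(66 + 2*71824) = -115978/56651 - 26575/(66 + 143648) = -115978/56651 - 26575/143714 = -18173162617/8141541814 ≈ -2.2322)
j/E - 471851/377535 = -18173162617*(-I*√25897/77691)/8141541814 - 471851/377535 = -(-956482243)*I*√25897/33290764477446 - 471851*1/377535 = 956482243*I*√25897/33290764477446 - 471851/377535 = -471851/377535 + 956482243*I*√25897/33290764477446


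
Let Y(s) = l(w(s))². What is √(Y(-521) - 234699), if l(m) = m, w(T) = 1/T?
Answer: I*√63706931258/521 ≈ 484.46*I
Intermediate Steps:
Y(s) = s⁻² (Y(s) = (1/s)² = s⁻²)
√(Y(-521) - 234699) = √((-521)⁻² - 234699) = √(1/271441 - 234699) = √(-63706931258/271441) = I*√63706931258/521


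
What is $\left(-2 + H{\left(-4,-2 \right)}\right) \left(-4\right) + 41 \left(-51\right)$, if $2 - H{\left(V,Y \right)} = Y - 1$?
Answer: $-2103$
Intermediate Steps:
$H{\left(V,Y \right)} = 3 - Y$ ($H{\left(V,Y \right)} = 2 - \left(Y - 1\right) = 2 - \left(-1 + Y\right) = 3 - Y$)
$\left(-2 + H{\left(-4,-2 \right)}\right) \left(-4\right) + 41 \left(-51\right) = \left(-2 + \left(3 - -2\right)\right) \left(-4\right) + 41 \left(-51\right) = \left(-2 + \left(3 + 2\right)\right) \left(-4\right) - 2091 = \left(-2 + 5\right) \left(-4\right) - 2091 = 3 \left(-4\right) - 2091 = -12 - 2091 = -2103$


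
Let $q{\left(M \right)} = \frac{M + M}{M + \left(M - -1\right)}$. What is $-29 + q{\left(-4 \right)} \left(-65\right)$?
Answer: $- \frac{723}{7} \approx -103.29$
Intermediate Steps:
$q{\left(M \right)} = \frac{2 M}{1 + 2 M}$ ($q{\left(M \right)} = \frac{2 M}{M + \left(M + 1\right)} = \frac{2 M}{M + \left(1 + M\right)} = \frac{2 M}{1 + 2 M}$)
$-29 + q{\left(-4 \right)} \left(-65\right) = -29 + 2 \left(-4\right) \frac{1}{1 + 2 \left(-4\right)} \left(-65\right) = -29 + 2 \left(-4\right) \frac{1}{1 - 8} \left(-65\right) = -29 + 2 \left(-4\right) \frac{1}{-7} \left(-65\right) = -29 + 2 \left(-4\right) \left(- \frac{1}{7}\right) \left(-65\right) = -29 + \frac{8}{7} \left(-65\right) = -29 - \frac{520}{7} = - \frac{723}{7}$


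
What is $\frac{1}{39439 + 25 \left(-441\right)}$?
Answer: $\frac{1}{28414} \approx 3.5194 \cdot 10^{-5}$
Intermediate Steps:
$\frac{1}{39439 + 25 \left(-441\right)} = \frac{1}{39439 - 11025} = \frac{1}{28414}$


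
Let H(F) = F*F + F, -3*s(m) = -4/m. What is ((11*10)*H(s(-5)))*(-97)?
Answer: 93896/45 ≈ 2086.6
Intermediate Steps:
s(m) = 4/(3*m) (s(m) = -(-4)/(3*m) = 4/(3*m))
H(F) = F + F² (H(F) = F² + F = F + F²)
((11*10)*H(s(-5)))*(-97) = ((11*10)*(((4/3)/(-5))*(1 + (4/3)/(-5))))*(-97) = (110*(((4/3)*(-⅕))*(1 + (4/3)*(-⅕))))*(-97) = (110*(-4*(1 - 4/15)/15))*(-97) = (110*(-4/15*11/15))*(-97) = (110*(-44/225))*(-97) = -968/45*(-97) = 93896/45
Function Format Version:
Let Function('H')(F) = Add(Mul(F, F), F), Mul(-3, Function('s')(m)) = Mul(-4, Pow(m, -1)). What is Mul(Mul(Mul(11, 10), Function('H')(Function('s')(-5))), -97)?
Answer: Rational(93896, 45) ≈ 2086.6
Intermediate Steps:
Function('s')(m) = Mul(Rational(4, 3), Pow(m, -1)) (Function('s')(m) = Mul(Rational(-1, 3), Mul(-4, Pow(m, -1))) = Mul(Rational(4, 3), Pow(m, -1)))
Function('H')(F) = Add(F, Pow(F, 2)) (Function('H')(F) = Add(Pow(F, 2), F) = Add(F, Pow(F, 2)))
Mul(Mul(Mul(11, 10), Function('H')(Function('s')(-5))), -97) = Mul(Mul(Mul(11, 10), Mul(Mul(Rational(4, 3), Pow(-5, -1)), Add(1, Mul(Rational(4, 3), Pow(-5, -1))))), -97) = Mul(Mul(110, Mul(Mul(Rational(4, 3), Rational(-1, 5)), Add(1, Mul(Rational(4, 3), Rational(-1, 5))))), -97) = Mul(Mul(110, Mul(Rational(-4, 15), Add(1, Rational(-4, 15)))), -97) = Mul(Mul(110, Mul(Rational(-4, 15), Rational(11, 15))), -97) = Mul(Mul(110, Rational(-44, 225)), -97) = Mul(Rational(-968, 45), -97) = Rational(93896, 45)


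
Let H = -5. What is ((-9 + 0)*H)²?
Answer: 2025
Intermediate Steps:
((-9 + 0)*H)² = ((-9 + 0)*(-5))² = (-9*(-5))² = 45² = 2025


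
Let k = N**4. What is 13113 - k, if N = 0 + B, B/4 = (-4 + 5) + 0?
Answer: 12857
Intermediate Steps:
B = 4 (B = 4*((-4 + 5) + 0) = 4*(1 + 0) = 4*1 = 4)
N = 4 (N = 0 + 4 = 4)
k = 256 (k = 4**4 = 256)
13113 - k = 13113 - 1*256 = 13113 - 256 = 12857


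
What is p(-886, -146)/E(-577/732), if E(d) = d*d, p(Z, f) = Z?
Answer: -474740064/332929 ≈ -1425.9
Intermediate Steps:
E(d) = d**2
p(-886, -146)/E(-577/732) = -886/((-577/732)**2) = -886/332929/535824 = -886*535824/332929 = -474740064/332929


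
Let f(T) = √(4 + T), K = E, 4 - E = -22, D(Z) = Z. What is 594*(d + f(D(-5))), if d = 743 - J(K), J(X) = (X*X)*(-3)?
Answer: 1645974 + 594*I ≈ 1.646e+6 + 594.0*I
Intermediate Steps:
E = 26 (E = 4 - 1*(-22) = 4 + 22 = 26)
K = 26
J(X) = -3*X² (J(X) = X²*(-3) = -3*X²)
d = 2771 (d = 743 - (-3)*26² = 743 - (-3)*676 = 743 - 1*(-2028) = 743 + 2028 = 2771)
594*(d + f(D(-5))) = 594*(2771 + √(4 - 5)) = 594*(2771 + √(-1)) = 594*(2771 + I) = 1645974 + 594*I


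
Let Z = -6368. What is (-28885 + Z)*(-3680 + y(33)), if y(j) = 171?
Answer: 123702777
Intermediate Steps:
(-28885 + Z)*(-3680 + y(33)) = (-28885 - 6368)*(-3680 + 171) = -35253*(-3509) = 123702777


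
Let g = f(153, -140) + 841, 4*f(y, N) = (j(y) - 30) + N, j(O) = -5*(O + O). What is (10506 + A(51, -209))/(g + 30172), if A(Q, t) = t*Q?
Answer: -51/10196 ≈ -0.0050020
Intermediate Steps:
j(O) = -10*O
f(y, N) = -15/2 - 5*y/2 + N/4 (f(y, N) = ((-10*y - 30) + N)/4 = ((-30 - 10*y) + N)/4 = (-30 + N - 10*y)/4 = -15/2 - 5*y/2 + N/4)
A(Q, t) = Q*t
g = 416 (g = (-15/2 - 5/2*153 + (1/4)*(-140)) + 841 = (-15/2 - 765/2 - 35) + 841 = -425 + 841 = 416)
(10506 + A(51, -209))/(g + 30172) = (10506 + 51*(-209))/(416 + 30172) = (10506 - 10659)/30588 = -153*1/30588 = -51/10196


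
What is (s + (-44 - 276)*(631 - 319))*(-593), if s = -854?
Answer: 59711542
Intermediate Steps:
(s + (-44 - 276)*(631 - 319))*(-593) = (-854 + (-44 - 276)*(631 - 319))*(-593) = (-854 - 320*312)*(-593) = (-854 - 99840)*(-593) = -100694*(-593) = 59711542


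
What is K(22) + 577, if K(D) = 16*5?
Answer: 657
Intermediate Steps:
K(D) = 80
K(22) + 577 = 80 + 577 = 657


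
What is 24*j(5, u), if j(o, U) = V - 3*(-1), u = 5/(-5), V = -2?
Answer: 24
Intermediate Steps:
u = -1 (u = 5*(-⅕) = -1)
j(o, U) = 1 (j(o, U) = -2 - 3*(-1) = -2 + 3 = 1)
24*j(5, u) = 24*1 = 24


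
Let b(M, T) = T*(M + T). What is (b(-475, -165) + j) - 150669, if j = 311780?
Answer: 266711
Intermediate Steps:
(b(-475, -165) + j) - 150669 = (-165*(-475 - 165) + 311780) - 150669 = (-165*(-640) + 311780) - 150669 = (105600 + 311780) - 150669 = 417380 - 150669 = 266711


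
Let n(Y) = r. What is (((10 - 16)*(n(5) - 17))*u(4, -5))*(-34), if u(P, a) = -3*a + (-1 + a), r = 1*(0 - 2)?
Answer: -34884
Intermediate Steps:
r = -2 (r = 1*(-2) = -2)
u(P, a) = -1 - 2*a
n(Y) = -2
(((10 - 16)*(n(5) - 17))*u(4, -5))*(-34) = (((10 - 16)*(-2 - 17))*(-1 - 2*(-5)))*(-34) = ((-6*(-19))*(-1 + 10))*(-34) = (114*9)*(-34) = 1026*(-34) = -34884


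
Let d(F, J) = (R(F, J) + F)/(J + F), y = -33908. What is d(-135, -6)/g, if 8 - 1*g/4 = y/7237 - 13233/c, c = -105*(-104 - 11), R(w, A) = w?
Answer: 145644625/4192749962 ≈ 0.034737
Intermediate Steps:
d(F, J) = 2*F/(F + J) (d(F, J) = (F + F)/(J + F) = (2*F)/(F + J) = 2*F/(F + J))
c = 12075 (c = -105*(-115) = 12075)
g = 1605734028/29128925 (g = 32 - 4*(-33908/7237 - 13233/12075) = 32 - 4*(-33908*1/7237 - 13233*1/12075) = 32 - 4*(-33908/7237 - 4411/4025) = 32 - 4*(-168402107/29128925) = 32 + 673608428/29128925 = 1605734028/29128925 ≈ 55.125)
d(-135, -6)/g = (2*(-135)/(-135 - 6))/(1605734028/29128925) = (2*(-135)/(-141))*(29128925/1605734028) = (2*(-135)*(-1/141))*(29128925/1605734028) = (90/47)*(29128925/1605734028) = 145644625/4192749962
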